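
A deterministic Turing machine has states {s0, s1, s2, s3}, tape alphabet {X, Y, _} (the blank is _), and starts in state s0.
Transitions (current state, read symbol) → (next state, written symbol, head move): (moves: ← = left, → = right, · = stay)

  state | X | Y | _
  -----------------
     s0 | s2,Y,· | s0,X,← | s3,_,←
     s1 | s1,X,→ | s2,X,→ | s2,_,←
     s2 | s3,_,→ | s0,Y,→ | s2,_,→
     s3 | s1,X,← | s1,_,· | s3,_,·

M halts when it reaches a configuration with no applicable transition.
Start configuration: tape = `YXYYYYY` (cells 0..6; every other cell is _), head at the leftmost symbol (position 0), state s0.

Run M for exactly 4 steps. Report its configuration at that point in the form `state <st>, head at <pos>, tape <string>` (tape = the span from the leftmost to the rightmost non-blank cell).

state s3, head at -2, tape XXYYYYY

state=s0 head=0 tape=__[Y]XYYYYY   (s0,Y)→(s0,X,←)
state=s0 head=-1 tape=_[_]XXYYYYY   (s0,_)→(s3,_,←)
state=s3 head=-2 tape=[_]_XXYYYYY   (s3,_)→(s3,_,·)
state=s3 head=-2 tape=[_]_XXYYYYY   (s3,_)→(s3,_,·)
state=s3 head=-2 tape=[_]_XXYYYYY
After 4 steps: state s3, head at -2, tape XXYYYYY.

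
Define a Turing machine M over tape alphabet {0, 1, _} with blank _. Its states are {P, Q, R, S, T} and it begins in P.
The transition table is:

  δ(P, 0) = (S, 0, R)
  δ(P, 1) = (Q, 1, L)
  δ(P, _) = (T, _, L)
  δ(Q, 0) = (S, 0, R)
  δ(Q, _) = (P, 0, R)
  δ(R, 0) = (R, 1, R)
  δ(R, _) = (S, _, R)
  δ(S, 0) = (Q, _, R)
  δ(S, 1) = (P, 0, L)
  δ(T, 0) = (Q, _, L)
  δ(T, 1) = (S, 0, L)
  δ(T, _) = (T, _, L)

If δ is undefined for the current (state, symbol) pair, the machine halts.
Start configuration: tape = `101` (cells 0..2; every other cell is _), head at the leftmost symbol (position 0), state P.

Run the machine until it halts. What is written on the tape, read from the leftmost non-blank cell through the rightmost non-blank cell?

0_0

state=P head=0 tape=_[1]01__   (P,1)→(Q,1,L)
state=Q head=-1 tape=[_]101__   (Q,_)→(P,0,R)
state=P head=0 tape=0[1]01__   (P,1)→(Q,1,L)
state=Q head=-1 tape=[0]101__   (Q,0)→(S,0,R)
state=S head=0 tape=0[1]01__   (S,1)→(P,0,L)
state=P head=-1 tape=[0]001__   (P,0)→(S,0,R)
state=S head=0 tape=0[0]01__   (S,0)→(Q,_,R)
state=Q head=1 tape=0_[0]1__   (Q,0)→(S,0,R)
state=S head=2 tape=0_0[1]__   (S,1)→(P,0,L)
state=P head=1 tape=0_[0]0__   (P,0)→(S,0,R)
state=S head=2 tape=0_0[0]__   (S,0)→(Q,_,R)
state=Q head=3 tape=0_0_[_]_   (Q,_)→(P,0,R)
state=P head=4 tape=0_0_0[_]   (P,_)→(T,_,L)
state=T head=3 tape=0_0_[0]_   (T,0)→(Q,_,L)
state=Q head=2 tape=0_0[_]__   (Q,_)→(P,0,R)
state=P head=3 tape=0_00[_]_   (P,_)→(T,_,L)
state=T head=2 tape=0_0[0]__   (T,0)→(Q,_,L)
state=Q head=1 tape=0_[0]___   (Q,0)→(S,0,R)
state=S head=2 tape=0_0[_]__
The non-blank tape span at halt is 0_0.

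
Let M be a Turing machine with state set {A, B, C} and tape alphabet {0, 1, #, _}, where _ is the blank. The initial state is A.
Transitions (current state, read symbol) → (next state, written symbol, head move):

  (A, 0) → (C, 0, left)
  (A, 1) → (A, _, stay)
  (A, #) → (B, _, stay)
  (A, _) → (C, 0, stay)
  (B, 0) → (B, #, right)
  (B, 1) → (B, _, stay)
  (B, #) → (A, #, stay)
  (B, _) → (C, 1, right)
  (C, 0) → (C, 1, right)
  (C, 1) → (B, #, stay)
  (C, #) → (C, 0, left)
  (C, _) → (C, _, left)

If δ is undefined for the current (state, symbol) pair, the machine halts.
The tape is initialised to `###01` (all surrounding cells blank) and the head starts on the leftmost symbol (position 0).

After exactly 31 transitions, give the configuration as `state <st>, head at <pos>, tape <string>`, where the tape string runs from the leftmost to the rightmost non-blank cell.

state=A head=0 tape=[#]##01_   (A,#)→(B,_,stay)
state=B head=0 tape=[_]##01_   (B,_)→(C,1,right)
state=C head=1 tape=1[#]#01_   (C,#)→(C,0,left)
state=C head=0 tape=[1]0#01_   (C,1)→(B,#,stay)
state=B head=0 tape=[#]0#01_   (B,#)→(A,#,stay)
state=A head=0 tape=[#]0#01_   (A,#)→(B,_,stay)
state=B head=0 tape=[_]0#01_   (B,_)→(C,1,right)
state=C head=1 tape=1[0]#01_   (C,0)→(C,1,right)
state=C head=2 tape=11[#]01_   (C,#)→(C,0,left)
state=C head=1 tape=1[1]001_   (C,1)→(B,#,stay)
state=B head=1 tape=1[#]001_   (B,#)→(A,#,stay)
state=A head=1 tape=1[#]001_   (A,#)→(B,_,stay)
state=B head=1 tape=1[_]001_   (B,_)→(C,1,right)
state=C head=2 tape=11[0]01_   (C,0)→(C,1,right)
state=C head=3 tape=111[0]1_   (C,0)→(C,1,right)
state=C head=4 tape=1111[1]_   (C,1)→(B,#,stay)
state=B head=4 tape=1111[#]_   (B,#)→(A,#,stay)
state=A head=4 tape=1111[#]_   (A,#)→(B,_,stay)
state=B head=4 tape=1111[_]_   (B,_)→(C,1,right)
state=C head=5 tape=11111[_]   (C,_)→(C,_,left)
state=C head=4 tape=1111[1]_   (C,1)→(B,#,stay)
state=B head=4 tape=1111[#]_   (B,#)→(A,#,stay)
state=A head=4 tape=1111[#]_   (A,#)→(B,_,stay)
state=B head=4 tape=1111[_]_   (B,_)→(C,1,right)
state=C head=5 tape=11111[_]   (C,_)→(C,_,left)
state=C head=4 tape=1111[1]_   (C,1)→(B,#,stay)
state=B head=4 tape=1111[#]_   (B,#)→(A,#,stay)
state=A head=4 tape=1111[#]_   (A,#)→(B,_,stay)
state=B head=4 tape=1111[_]_   (B,_)→(C,1,right)
state=C head=5 tape=11111[_]   (C,_)→(C,_,left)
state=C head=4 tape=1111[1]_   (C,1)→(B,#,stay)
state=B head=4 tape=1111[#]_
After 31 steps: state B, head at 4, tape 1111#.

state B, head at 4, tape 1111#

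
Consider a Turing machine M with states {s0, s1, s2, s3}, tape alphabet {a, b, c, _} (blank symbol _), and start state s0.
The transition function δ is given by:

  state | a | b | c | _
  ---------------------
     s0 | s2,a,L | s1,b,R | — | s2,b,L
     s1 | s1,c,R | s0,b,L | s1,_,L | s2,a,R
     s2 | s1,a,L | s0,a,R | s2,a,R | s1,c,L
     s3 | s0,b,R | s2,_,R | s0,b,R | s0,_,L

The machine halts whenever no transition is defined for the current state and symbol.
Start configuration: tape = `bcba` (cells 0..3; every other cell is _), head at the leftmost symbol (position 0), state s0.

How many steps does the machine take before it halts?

31

s0 | ___[b]cba__   read b → write b, move R, go to s1
s1 | ___b[c]ba__   read c → write _, move L, go to s1
s1 | ___[b]_ba__   read b → write b, move L, go to s0
s0 | __[_]b_ba__   read _ → write b, move L, go to s2
s2 | _[_]bb_ba__   read _ → write c, move L, go to s1
s1 | [_]cbb_ba__   read _ → write a, move R, go to s2
s2 | a[c]bb_ba__   read c → write a, move R, go to s2
s2 | aa[b]b_ba__   read b → write a, move R, go to s0
s0 | aaa[b]_ba__   read b → write b, move R, go to s1
s1 | aaab[_]ba__   read _ → write a, move R, go to s2
s2 | aaaba[b]a__   read b → write a, move R, go to s0
s0 | aaabaa[a]__   read a → write a, move L, go to s2
s2 | aaaba[a]a__   read a → write a, move L, go to s1
s1 | aaab[a]aa__   read a → write c, move R, go to s1
s1 | aaabc[a]a__   read a → write c, move R, go to s1
s1 | aaabcc[a]__   read a → write c, move R, go to s1
s1 | aaabccc[_]_   read _ → write a, move R, go to s2
s2 | aaabccca[_]   read _ → write c, move L, go to s1
s1 | aaabccc[a]c   read a → write c, move R, go to s1
s1 | aaabcccc[c]   read c → write _, move L, go to s1
s1 | aaabccc[c]_   read c → write _, move L, go to s1
s1 | aaabcc[c]__   read c → write _, move L, go to s1
s1 | aaabc[c]___   read c → write _, move L, go to s1
s1 | aaab[c]____   read c → write _, move L, go to s1
s1 | aaa[b]_____   read b → write b, move L, go to s0
s0 | aa[a]b_____   read a → write a, move L, go to s2
s2 | a[a]ab_____   read a → write a, move L, go to s1
s1 | [a]aab_____   read a → write c, move R, go to s1
s1 | c[a]ab_____   read a → write c, move R, go to s1
s1 | cc[a]b_____   read a → write c, move R, go to s1
s1 | ccc[b]_____   read b → write b, move L, go to s0
s0 | cc[c]b_____
M halts after 31 transitions.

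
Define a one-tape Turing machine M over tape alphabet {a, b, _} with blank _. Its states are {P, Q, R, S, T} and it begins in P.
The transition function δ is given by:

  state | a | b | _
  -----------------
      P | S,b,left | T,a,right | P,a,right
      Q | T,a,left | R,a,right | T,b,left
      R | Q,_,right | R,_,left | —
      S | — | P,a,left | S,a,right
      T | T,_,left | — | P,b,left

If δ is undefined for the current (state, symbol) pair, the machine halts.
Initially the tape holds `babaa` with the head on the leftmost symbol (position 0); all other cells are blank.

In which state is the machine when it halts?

S

state=P head=0 tape=__[b]abaa   (P,b)→(T,a,right)
state=T head=1 tape=__a[a]baa   (T,a)→(T,_,left)
state=T head=0 tape=__[a]_baa   (T,a)→(T,_,left)
state=T head=-1 tape=_[_]__baa   (T,_)→(P,b,left)
state=P head=-2 tape=[_]b__baa   (P,_)→(P,a,right)
state=P head=-1 tape=a[b]__baa   (P,b)→(T,a,right)
state=T head=0 tape=aa[_]_baa   (T,_)→(P,b,left)
state=P head=-1 tape=a[a]b_baa   (P,a)→(S,b,left)
state=S head=-2 tape=[a]bb_baa
No transition is defined for (S, a); M halts in state S.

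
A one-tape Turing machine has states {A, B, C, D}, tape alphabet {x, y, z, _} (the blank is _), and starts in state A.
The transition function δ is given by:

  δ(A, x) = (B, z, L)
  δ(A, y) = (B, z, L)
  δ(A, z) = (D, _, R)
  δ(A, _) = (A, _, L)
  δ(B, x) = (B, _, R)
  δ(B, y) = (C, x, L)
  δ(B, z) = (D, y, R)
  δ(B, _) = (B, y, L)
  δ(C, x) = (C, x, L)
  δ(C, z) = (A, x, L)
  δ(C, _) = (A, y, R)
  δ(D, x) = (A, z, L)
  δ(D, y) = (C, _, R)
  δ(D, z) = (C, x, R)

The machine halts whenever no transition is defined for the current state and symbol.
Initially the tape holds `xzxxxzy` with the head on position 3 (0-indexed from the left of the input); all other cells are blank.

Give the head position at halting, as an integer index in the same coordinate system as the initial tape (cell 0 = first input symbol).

state=A head=3 tape=xzx[x]xzy   (A,x)→(B,z,L)
state=B head=2 tape=xz[x]zxzy   (B,x)→(B,_,R)
state=B head=3 tape=xz_[z]xzy   (B,z)→(D,y,R)
state=D head=4 tape=xz_y[x]zy   (D,x)→(A,z,L)
state=A head=3 tape=xz_[y]zzy   (A,y)→(B,z,L)
state=B head=2 tape=xz[_]zzzy   (B,_)→(B,y,L)
state=B head=1 tape=x[z]yzzzy   (B,z)→(D,y,R)
state=D head=2 tape=xy[y]zzzy   (D,y)→(C,_,R)
state=C head=3 tape=xy_[z]zzy   (C,z)→(A,x,L)
state=A head=2 tape=xy[_]xzzy   (A,_)→(A,_,L)
state=A head=1 tape=x[y]_xzzy   (A,y)→(B,z,L)
state=B head=0 tape=[x]z_xzzy   (B,x)→(B,_,R)
state=B head=1 tape=_[z]_xzzy   (B,z)→(D,y,R)
state=D head=2 tape=_y[_]xzzy
At halt the head is at cell 2.

2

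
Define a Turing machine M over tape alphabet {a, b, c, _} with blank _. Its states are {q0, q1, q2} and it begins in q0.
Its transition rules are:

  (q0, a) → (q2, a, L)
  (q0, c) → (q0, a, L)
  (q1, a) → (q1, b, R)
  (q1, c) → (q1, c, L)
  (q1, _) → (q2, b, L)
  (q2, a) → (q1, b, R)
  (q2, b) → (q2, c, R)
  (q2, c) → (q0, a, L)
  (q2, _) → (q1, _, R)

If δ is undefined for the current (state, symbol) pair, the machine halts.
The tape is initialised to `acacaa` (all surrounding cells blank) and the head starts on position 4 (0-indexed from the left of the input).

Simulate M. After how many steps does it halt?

18

state=q0 head=4 tape=_acac[a]a___   (q0,a)→(q2,a,L)
state=q2 head=3 tape=_aca[c]aa___   (q2,c)→(q0,a,L)
state=q0 head=2 tape=_ac[a]aaa___   (q0,a)→(q2,a,L)
state=q2 head=1 tape=_a[c]aaaa___   (q2,c)→(q0,a,L)
state=q0 head=0 tape=_[a]aaaaa___   (q0,a)→(q2,a,L)
state=q2 head=-1 tape=[_]aaaaaa___   (q2,_)→(q1,_,R)
state=q1 head=0 tape=_[a]aaaaa___   (q1,a)→(q1,b,R)
state=q1 head=1 tape=_b[a]aaaa___   (q1,a)→(q1,b,R)
state=q1 head=2 tape=_bb[a]aaa___   (q1,a)→(q1,b,R)
state=q1 head=3 tape=_bbb[a]aa___   (q1,a)→(q1,b,R)
state=q1 head=4 tape=_bbbb[a]a___   (q1,a)→(q1,b,R)
state=q1 head=5 tape=_bbbbb[a]___   (q1,a)→(q1,b,R)
state=q1 head=6 tape=_bbbbbb[_]__   (q1,_)→(q2,b,L)
state=q2 head=5 tape=_bbbbb[b]b__   (q2,b)→(q2,c,R)
state=q2 head=6 tape=_bbbbbc[b]__   (q2,b)→(q2,c,R)
state=q2 head=7 tape=_bbbbbcc[_]_   (q2,_)→(q1,_,R)
state=q1 head=8 tape=_bbbbbcc_[_]   (q1,_)→(q2,b,L)
state=q2 head=7 tape=_bbbbbcc[_]b   (q2,_)→(q1,_,R)
state=q1 head=8 tape=_bbbbbcc_[b]
M halts after 18 transitions.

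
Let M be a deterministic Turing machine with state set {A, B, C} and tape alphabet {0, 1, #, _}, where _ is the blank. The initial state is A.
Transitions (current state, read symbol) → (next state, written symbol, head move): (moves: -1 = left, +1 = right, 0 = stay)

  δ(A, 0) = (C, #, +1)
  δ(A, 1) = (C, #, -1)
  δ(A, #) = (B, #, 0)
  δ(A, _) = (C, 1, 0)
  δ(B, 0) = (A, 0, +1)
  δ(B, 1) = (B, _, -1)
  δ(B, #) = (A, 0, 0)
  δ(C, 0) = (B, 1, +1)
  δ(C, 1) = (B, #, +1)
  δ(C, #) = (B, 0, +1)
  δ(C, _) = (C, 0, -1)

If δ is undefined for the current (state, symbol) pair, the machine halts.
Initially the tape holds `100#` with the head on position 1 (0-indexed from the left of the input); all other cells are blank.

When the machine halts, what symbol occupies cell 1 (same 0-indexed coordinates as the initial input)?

#

state=A head=1 tape=1[0]0#___   (A,0)→(C,#,+1)
state=C head=2 tape=1#[0]#___   (C,0)→(B,1,+1)
state=B head=3 tape=1#1[#]___   (B,#)→(A,0,0)
state=A head=3 tape=1#1[0]___   (A,0)→(C,#,+1)
state=C head=4 tape=1#1#[_]__   (C,_)→(C,0,-1)
state=C head=3 tape=1#1[#]0__   (C,#)→(B,0,+1)
state=B head=4 tape=1#10[0]__   (B,0)→(A,0,+1)
state=A head=5 tape=1#100[_]_   (A,_)→(C,1,0)
state=C head=5 tape=1#100[1]_   (C,1)→(B,#,+1)
state=B head=6 tape=1#100#[_]
Cell 1 holds # when M halts.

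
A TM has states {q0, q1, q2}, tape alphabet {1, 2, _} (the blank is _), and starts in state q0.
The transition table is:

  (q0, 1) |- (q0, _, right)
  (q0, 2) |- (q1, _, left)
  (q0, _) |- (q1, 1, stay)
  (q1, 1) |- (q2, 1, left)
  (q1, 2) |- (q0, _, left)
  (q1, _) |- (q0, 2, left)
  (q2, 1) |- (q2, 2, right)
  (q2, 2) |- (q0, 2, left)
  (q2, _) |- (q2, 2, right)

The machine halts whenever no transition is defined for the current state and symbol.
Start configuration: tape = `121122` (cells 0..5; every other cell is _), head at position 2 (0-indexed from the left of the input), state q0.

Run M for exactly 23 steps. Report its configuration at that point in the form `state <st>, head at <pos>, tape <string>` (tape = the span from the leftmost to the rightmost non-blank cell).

state=q0 head=2 tape=____12[1]122   (q0,1)→(q0,_,right)
state=q0 head=3 tape=____12_[1]22   (q0,1)→(q0,_,right)
state=q0 head=4 tape=____12__[2]2   (q0,2)→(q1,_,left)
state=q1 head=3 tape=____12_[_]_2   (q1,_)→(q0,2,left)
state=q0 head=2 tape=____12[_]2_2   (q0,_)→(q1,1,stay)
state=q1 head=2 tape=____12[1]2_2   (q1,1)→(q2,1,left)
state=q2 head=1 tape=____1[2]12_2   (q2,2)→(q0,2,left)
state=q0 head=0 tape=____[1]212_2   (q0,1)→(q0,_,right)
state=q0 head=1 tape=_____[2]12_2   (q0,2)→(q1,_,left)
state=q1 head=0 tape=____[_]_12_2   (q1,_)→(q0,2,left)
state=q0 head=-1 tape=___[_]2_12_2   (q0,_)→(q1,1,stay)
state=q1 head=-1 tape=___[1]2_12_2   (q1,1)→(q2,1,left)
state=q2 head=-2 tape=__[_]12_12_2   (q2,_)→(q2,2,right)
state=q2 head=-1 tape=__2[1]2_12_2   (q2,1)→(q2,2,right)
state=q2 head=0 tape=__22[2]_12_2   (q2,2)→(q0,2,left)
state=q0 head=-1 tape=__2[2]2_12_2   (q0,2)→(q1,_,left)
state=q1 head=-2 tape=__[2]_2_12_2   (q1,2)→(q0,_,left)
state=q0 head=-3 tape=_[_]__2_12_2   (q0,_)→(q1,1,stay)
state=q1 head=-3 tape=_[1]__2_12_2   (q1,1)→(q2,1,left)
state=q2 head=-4 tape=[_]1__2_12_2   (q2,_)→(q2,2,right)
state=q2 head=-3 tape=2[1]__2_12_2   (q2,1)→(q2,2,right)
state=q2 head=-2 tape=22[_]_2_12_2   (q2,_)→(q2,2,right)
state=q2 head=-1 tape=222[_]2_12_2   (q2,_)→(q2,2,right)
state=q2 head=0 tape=2222[2]_12_2
After 23 steps: state q2, head at 0, tape 22222_12_2.

state q2, head at 0, tape 22222_12_2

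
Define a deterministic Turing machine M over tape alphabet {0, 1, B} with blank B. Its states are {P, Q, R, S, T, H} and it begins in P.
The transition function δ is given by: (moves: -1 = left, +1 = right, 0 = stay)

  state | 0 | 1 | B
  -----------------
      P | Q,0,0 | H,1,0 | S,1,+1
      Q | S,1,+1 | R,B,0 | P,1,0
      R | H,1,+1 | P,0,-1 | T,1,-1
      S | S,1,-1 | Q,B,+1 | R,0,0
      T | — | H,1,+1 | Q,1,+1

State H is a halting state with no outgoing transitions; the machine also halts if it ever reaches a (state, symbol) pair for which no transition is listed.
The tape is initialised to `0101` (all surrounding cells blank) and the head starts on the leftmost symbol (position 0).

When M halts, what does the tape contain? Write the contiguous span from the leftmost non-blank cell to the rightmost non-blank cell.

P | [0]101B   read 0 → write 0, move 0, go to Q
Q | [0]101B   read 0 → write 1, move +1, go to S
S | 1[1]01B   read 1 → write B, move +1, go to Q
Q | 1B[0]1B   read 0 → write 1, move +1, go to S
S | 1B1[1]B   read 1 → write B, move +1, go to Q
Q | 1B1B[B]   read B → write 1, move 0, go to P
P | 1B1B[1]   read 1 → write 1, move 0, go to H
H | 1B1B[1]
The non-blank tape span at halt is 1B1B1.

1B1B1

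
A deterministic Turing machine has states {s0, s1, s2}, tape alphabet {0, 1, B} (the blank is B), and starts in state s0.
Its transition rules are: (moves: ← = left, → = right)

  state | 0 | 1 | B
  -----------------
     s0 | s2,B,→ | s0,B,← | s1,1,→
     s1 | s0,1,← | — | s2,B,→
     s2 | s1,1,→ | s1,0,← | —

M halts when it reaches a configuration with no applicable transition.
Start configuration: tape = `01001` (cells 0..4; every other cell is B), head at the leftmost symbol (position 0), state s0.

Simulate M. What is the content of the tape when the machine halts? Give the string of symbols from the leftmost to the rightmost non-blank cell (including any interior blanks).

11B11

s0 | [0]1001   read 0 → write B, move →, go to s2
s2 | B[1]001   read 1 → write 0, move ←, go to s1
s1 | [B]0001   read B → write B, move →, go to s2
s2 | B[0]001   read 0 → write 1, move →, go to s1
s1 | B1[0]01   read 0 → write 1, move ←, go to s0
s0 | B[1]101   read 1 → write B, move ←, go to s0
s0 | [B]B101   read B → write 1, move →, go to s1
s1 | 1[B]101   read B → write B, move →, go to s2
s2 | 1B[1]01   read 1 → write 0, move ←, go to s1
s1 | 1[B]001   read B → write B, move →, go to s2
s2 | 1B[0]01   read 0 → write 1, move →, go to s1
s1 | 1B1[0]1   read 0 → write 1, move ←, go to s0
s0 | 1B[1]11   read 1 → write B, move ←, go to s0
s0 | 1[B]B11   read B → write 1, move →, go to s1
s1 | 11[B]11   read B → write B, move →, go to s2
s2 | 11B[1]1   read 1 → write 0, move ←, go to s1
s1 | 11[B]01   read B → write B, move →, go to s2
s2 | 11B[0]1   read 0 → write 1, move →, go to s1
s1 | 11B1[1]
The non-blank tape span at halt is 11B11.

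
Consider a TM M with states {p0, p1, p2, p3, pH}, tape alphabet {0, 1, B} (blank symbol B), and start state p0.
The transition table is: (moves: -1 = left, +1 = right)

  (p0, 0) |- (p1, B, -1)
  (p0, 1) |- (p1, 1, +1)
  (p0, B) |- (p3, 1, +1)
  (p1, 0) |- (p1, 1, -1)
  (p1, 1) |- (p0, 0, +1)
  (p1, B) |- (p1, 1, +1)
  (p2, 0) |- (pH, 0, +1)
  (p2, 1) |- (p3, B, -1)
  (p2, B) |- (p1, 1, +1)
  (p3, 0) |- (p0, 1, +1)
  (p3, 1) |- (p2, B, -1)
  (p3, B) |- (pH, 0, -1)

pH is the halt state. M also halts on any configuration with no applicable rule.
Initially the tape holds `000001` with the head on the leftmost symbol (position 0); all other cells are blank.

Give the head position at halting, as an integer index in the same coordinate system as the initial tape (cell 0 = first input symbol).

6

state=p0 head=0 tape=B[0]00001BB   (p0,0)→(p1,B,-1)
state=p1 head=-1 tape=[B]B00001BB   (p1,B)→(p1,1,+1)
state=p1 head=0 tape=1[B]00001BB   (p1,B)→(p1,1,+1)
state=p1 head=1 tape=11[0]0001BB   (p1,0)→(p1,1,-1)
state=p1 head=0 tape=1[1]10001BB   (p1,1)→(p0,0,+1)
state=p0 head=1 tape=10[1]0001BB   (p0,1)→(p1,1,+1)
state=p1 head=2 tape=101[0]001BB   (p1,0)→(p1,1,-1)
state=p1 head=1 tape=10[1]1001BB   (p1,1)→(p0,0,+1)
state=p0 head=2 tape=100[1]001BB   (p0,1)→(p1,1,+1)
state=p1 head=3 tape=1001[0]01BB   (p1,0)→(p1,1,-1)
state=p1 head=2 tape=100[1]101BB   (p1,1)→(p0,0,+1)
state=p0 head=3 tape=1000[1]01BB   (p0,1)→(p1,1,+1)
state=p1 head=4 tape=10001[0]1BB   (p1,0)→(p1,1,-1)
state=p1 head=3 tape=1000[1]11BB   (p1,1)→(p0,0,+1)
state=p0 head=4 tape=10000[1]1BB   (p0,1)→(p1,1,+1)
state=p1 head=5 tape=100001[1]BB   (p1,1)→(p0,0,+1)
state=p0 head=6 tape=1000010[B]B   (p0,B)→(p3,1,+1)
state=p3 head=7 tape=10000101[B]   (p3,B)→(pH,0,-1)
state=pH head=6 tape=1000010[1]0
At halt the head is at cell 6.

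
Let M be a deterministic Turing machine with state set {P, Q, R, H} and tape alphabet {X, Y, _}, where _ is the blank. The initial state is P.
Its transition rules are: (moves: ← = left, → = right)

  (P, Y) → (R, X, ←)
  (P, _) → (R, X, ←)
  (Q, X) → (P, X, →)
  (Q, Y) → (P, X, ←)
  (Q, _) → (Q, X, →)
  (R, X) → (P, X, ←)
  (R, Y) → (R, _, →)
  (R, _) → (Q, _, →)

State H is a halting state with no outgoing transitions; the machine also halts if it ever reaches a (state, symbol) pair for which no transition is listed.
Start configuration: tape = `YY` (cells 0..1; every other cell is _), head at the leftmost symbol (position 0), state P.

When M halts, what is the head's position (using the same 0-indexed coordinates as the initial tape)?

state=P head=0 tape=__[Y]Y   (P,Y)→(R,X,←)
state=R head=-1 tape=_[_]XY   (R,_)→(Q,_,→)
state=Q head=0 tape=__[X]Y   (Q,X)→(P,X,→)
state=P head=1 tape=__X[Y]   (P,Y)→(R,X,←)
state=R head=0 tape=__[X]X   (R,X)→(P,X,←)
state=P head=-1 tape=_[_]XX   (P,_)→(R,X,←)
state=R head=-2 tape=[_]XXX   (R,_)→(Q,_,→)
state=Q head=-1 tape=_[X]XX   (Q,X)→(P,X,→)
state=P head=0 tape=_X[X]X
At halt the head is at cell 0.

0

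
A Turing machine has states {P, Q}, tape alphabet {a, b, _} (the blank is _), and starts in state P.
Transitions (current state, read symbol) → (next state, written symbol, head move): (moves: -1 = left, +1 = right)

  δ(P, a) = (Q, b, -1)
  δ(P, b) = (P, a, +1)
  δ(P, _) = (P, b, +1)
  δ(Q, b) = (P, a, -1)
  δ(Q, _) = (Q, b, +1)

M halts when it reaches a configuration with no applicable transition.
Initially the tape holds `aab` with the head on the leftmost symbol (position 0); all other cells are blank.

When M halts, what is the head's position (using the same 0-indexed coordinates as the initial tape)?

-1

state=P head=0 tape=_[a]ab   (P,a)→(Q,b,-1)
state=Q head=-1 tape=[_]bab   (Q,_)→(Q,b,+1)
state=Q head=0 tape=b[b]ab   (Q,b)→(P,a,-1)
state=P head=-1 tape=[b]aab   (P,b)→(P,a,+1)
state=P head=0 tape=a[a]ab   (P,a)→(Q,b,-1)
state=Q head=-1 tape=[a]bab
At halt the head is at cell -1.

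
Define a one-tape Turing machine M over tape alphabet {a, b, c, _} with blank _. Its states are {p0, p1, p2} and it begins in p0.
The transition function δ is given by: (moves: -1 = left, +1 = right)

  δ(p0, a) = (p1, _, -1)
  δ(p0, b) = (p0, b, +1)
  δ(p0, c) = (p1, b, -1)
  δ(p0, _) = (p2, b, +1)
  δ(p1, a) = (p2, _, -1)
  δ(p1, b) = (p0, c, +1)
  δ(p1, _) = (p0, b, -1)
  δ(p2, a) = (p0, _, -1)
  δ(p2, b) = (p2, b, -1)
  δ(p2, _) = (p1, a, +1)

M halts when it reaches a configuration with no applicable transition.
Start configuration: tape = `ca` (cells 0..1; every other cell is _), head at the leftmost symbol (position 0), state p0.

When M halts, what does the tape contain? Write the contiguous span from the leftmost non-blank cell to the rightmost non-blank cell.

state=p0 head=0 tape=___[c]a__   (p0,c)→(p1,b,-1)
state=p1 head=-1 tape=__[_]ba__   (p1,_)→(p0,b,-1)
state=p0 head=-2 tape=_[_]bba__   (p0,_)→(p2,b,+1)
state=p2 head=-1 tape=_b[b]ba__   (p2,b)→(p2,b,-1)
state=p2 head=-2 tape=_[b]bba__   (p2,b)→(p2,b,-1)
state=p2 head=-3 tape=[_]bbba__   (p2,_)→(p1,a,+1)
state=p1 head=-2 tape=a[b]bba__   (p1,b)→(p0,c,+1)
state=p0 head=-1 tape=ac[b]ba__   (p0,b)→(p0,b,+1)
state=p0 head=0 tape=acb[b]a__   (p0,b)→(p0,b,+1)
state=p0 head=1 tape=acbb[a]__   (p0,a)→(p1,_,-1)
state=p1 head=0 tape=acb[b]___   (p1,b)→(p0,c,+1)
state=p0 head=1 tape=acbc[_]__   (p0,_)→(p2,b,+1)
state=p2 head=2 tape=acbcb[_]_   (p2,_)→(p1,a,+1)
state=p1 head=3 tape=acbcba[_]   (p1,_)→(p0,b,-1)
state=p0 head=2 tape=acbcb[a]b   (p0,a)→(p1,_,-1)
state=p1 head=1 tape=acbc[b]_b   (p1,b)→(p0,c,+1)
state=p0 head=2 tape=acbcc[_]b   (p0,_)→(p2,b,+1)
state=p2 head=3 tape=acbccb[b]   (p2,b)→(p2,b,-1)
state=p2 head=2 tape=acbcc[b]b   (p2,b)→(p2,b,-1)
state=p2 head=1 tape=acbc[c]bb
The non-blank tape span at halt is acbccbb.

acbccbb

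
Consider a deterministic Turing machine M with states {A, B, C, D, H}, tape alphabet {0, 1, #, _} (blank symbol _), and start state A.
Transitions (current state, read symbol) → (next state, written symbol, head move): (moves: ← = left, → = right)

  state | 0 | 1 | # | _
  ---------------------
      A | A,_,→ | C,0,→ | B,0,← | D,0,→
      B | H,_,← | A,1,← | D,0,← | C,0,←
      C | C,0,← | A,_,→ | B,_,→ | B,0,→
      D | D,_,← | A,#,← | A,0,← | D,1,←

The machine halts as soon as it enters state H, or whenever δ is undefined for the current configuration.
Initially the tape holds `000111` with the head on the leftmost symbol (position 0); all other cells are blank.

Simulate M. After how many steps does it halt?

A | [0]00111__   read 0 → write _, move →, go to A
A | _[0]0111__   read 0 → write _, move →, go to A
A | __[0]111__   read 0 → write _, move →, go to A
A | ___[1]11__   read 1 → write 0, move →, go to C
C | ___0[1]1__   read 1 → write _, move →, go to A
A | ___0_[1]__   read 1 → write 0, move →, go to C
C | ___0_0[_]_   read _ → write 0, move →, go to B
B | ___0_00[_]   read _ → write 0, move ←, go to C
C | ___0_0[0]0   read 0 → write 0, move ←, go to C
C | ___0_[0]00   read 0 → write 0, move ←, go to C
C | ___0[_]000   read _ → write 0, move →, go to B
B | ___00[0]00   read 0 → write _, move ←, go to H
H | ___0[0]_00
M halts after 12 transitions.

12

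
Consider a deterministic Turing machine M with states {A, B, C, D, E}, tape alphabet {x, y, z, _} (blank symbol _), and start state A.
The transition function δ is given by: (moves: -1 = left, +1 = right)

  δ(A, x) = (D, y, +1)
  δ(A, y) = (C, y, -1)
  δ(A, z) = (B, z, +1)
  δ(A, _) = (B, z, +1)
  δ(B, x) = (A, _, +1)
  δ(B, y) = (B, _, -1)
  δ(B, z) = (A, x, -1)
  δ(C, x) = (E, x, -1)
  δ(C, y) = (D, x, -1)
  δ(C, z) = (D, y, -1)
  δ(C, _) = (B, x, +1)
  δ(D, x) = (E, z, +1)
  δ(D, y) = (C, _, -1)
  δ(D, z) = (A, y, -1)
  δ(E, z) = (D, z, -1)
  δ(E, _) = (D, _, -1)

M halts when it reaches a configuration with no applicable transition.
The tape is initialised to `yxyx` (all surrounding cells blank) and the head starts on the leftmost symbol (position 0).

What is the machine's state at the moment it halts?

state=A head=0 tape=_[y]xyx__   (A,y)→(C,y,-1)
state=C head=-1 tape=[_]yxyx__   (C,_)→(B,x,+1)
state=B head=0 tape=x[y]xyx__   (B,y)→(B,_,-1)
state=B head=-1 tape=[x]_xyx__   (B,x)→(A,_,+1)
state=A head=0 tape=_[_]xyx__   (A,_)→(B,z,+1)
state=B head=1 tape=_z[x]yx__   (B,x)→(A,_,+1)
state=A head=2 tape=_z_[y]x__   (A,y)→(C,y,-1)
state=C head=1 tape=_z[_]yx__   (C,_)→(B,x,+1)
state=B head=2 tape=_zx[y]x__   (B,y)→(B,_,-1)
state=B head=1 tape=_z[x]_x__   (B,x)→(A,_,+1)
state=A head=2 tape=_z_[_]x__   (A,_)→(B,z,+1)
state=B head=3 tape=_z_z[x]__   (B,x)→(A,_,+1)
state=A head=4 tape=_z_z_[_]_   (A,_)→(B,z,+1)
state=B head=5 tape=_z_z_z[_]
No transition is defined for (B, _); M halts in state B.

B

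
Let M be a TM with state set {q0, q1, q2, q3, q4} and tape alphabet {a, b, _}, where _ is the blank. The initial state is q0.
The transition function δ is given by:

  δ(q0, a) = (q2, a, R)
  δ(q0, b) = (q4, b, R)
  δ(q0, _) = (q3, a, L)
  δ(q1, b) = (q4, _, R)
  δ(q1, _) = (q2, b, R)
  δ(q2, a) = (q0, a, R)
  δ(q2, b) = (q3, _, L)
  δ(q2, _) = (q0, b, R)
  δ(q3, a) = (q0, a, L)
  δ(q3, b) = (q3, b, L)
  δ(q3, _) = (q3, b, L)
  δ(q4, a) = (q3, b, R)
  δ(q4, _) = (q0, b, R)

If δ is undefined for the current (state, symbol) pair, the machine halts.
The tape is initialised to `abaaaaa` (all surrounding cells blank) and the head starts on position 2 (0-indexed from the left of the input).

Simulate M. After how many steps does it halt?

20

q0 | ab[a]aaaa___   read a → write a, move R, go to q2
q2 | aba[a]aaa___   read a → write a, move R, go to q0
q0 | abaa[a]aa___   read a → write a, move R, go to q2
q2 | abaaa[a]a___   read a → write a, move R, go to q0
q0 | abaaaa[a]___   read a → write a, move R, go to q2
q2 | abaaaaa[_]__   read _ → write b, move R, go to q0
q0 | abaaaaab[_]_   read _ → write a, move L, go to q3
q3 | abaaaaa[b]a_   read b → write b, move L, go to q3
q3 | abaaaa[a]ba_   read a → write a, move L, go to q0
q0 | abaaa[a]aba_   read a → write a, move R, go to q2
q2 | abaaaa[a]ba_   read a → write a, move R, go to q0
q0 | abaaaaa[b]a_   read b → write b, move R, go to q4
q4 | abaaaaab[a]_   read a → write b, move R, go to q3
q3 | abaaaaabb[_]   read _ → write b, move L, go to q3
q3 | abaaaaab[b]b   read b → write b, move L, go to q3
q3 | abaaaaa[b]bb   read b → write b, move L, go to q3
q3 | abaaaa[a]bbb   read a → write a, move L, go to q0
q0 | abaaa[a]abbb   read a → write a, move R, go to q2
q2 | abaaaa[a]bbb   read a → write a, move R, go to q0
q0 | abaaaaa[b]bb   read b → write b, move R, go to q4
q4 | abaaaaab[b]b
M halts after 20 transitions.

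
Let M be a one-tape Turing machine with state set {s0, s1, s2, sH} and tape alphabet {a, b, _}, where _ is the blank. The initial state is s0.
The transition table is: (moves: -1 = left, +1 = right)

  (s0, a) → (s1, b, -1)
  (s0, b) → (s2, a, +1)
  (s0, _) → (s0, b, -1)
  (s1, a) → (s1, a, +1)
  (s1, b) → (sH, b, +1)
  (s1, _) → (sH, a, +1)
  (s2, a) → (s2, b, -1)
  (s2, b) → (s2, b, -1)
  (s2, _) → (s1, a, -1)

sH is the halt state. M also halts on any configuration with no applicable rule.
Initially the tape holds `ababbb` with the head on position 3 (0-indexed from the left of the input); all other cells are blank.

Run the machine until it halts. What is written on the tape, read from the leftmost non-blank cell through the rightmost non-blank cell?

aabbbbbb

s0 | __aba[b]bb   read b → write a, move +1, go to s2
s2 | __abaa[b]b   read b → write b, move -1, go to s2
s2 | __aba[a]bb   read a → write b, move -1, go to s2
s2 | __ab[a]bbb   read a → write b, move -1, go to s2
s2 | __a[b]bbbb   read b → write b, move -1, go to s2
s2 | __[a]bbbbb   read a → write b, move -1, go to s2
s2 | _[_]bbbbbb   read _ → write a, move -1, go to s1
s1 | [_]abbbbbb   read _ → write a, move +1, go to sH
sH | a[a]bbbbbb
The non-blank tape span at halt is aabbbbbb.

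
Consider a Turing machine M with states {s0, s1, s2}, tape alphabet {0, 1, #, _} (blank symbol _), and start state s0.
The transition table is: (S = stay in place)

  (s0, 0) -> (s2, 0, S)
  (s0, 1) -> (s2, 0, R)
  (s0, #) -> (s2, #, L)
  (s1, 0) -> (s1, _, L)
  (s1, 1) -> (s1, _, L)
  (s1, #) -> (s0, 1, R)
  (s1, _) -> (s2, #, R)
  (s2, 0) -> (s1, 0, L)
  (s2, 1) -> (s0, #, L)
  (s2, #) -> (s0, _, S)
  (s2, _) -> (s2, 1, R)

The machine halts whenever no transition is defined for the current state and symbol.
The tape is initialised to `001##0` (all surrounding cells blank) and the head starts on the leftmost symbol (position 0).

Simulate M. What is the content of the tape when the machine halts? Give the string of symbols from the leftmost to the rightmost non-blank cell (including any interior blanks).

1_001##0

s0 | __[0]01##0   read 0 → write 0, move S, go to s2
s2 | __[0]01##0   read 0 → write 0, move L, go to s1
s1 | _[_]001##0   read _ → write #, move R, go to s2
s2 | _#[0]01##0   read 0 → write 0, move L, go to s1
s1 | _[#]001##0   read # → write 1, move R, go to s0
s0 | _1[0]01##0   read 0 → write 0, move S, go to s2
s2 | _1[0]01##0   read 0 → write 0, move L, go to s1
s1 | _[1]001##0   read 1 → write _, move L, go to s1
s1 | [_]_001##0   read _ → write #, move R, go to s2
s2 | #[_]001##0   read _ → write 1, move R, go to s2
s2 | #1[0]01##0   read 0 → write 0, move L, go to s1
s1 | #[1]001##0   read 1 → write _, move L, go to s1
s1 | [#]_001##0   read # → write 1, move R, go to s0
s0 | 1[_]001##0
The non-blank tape span at halt is 1_001##0.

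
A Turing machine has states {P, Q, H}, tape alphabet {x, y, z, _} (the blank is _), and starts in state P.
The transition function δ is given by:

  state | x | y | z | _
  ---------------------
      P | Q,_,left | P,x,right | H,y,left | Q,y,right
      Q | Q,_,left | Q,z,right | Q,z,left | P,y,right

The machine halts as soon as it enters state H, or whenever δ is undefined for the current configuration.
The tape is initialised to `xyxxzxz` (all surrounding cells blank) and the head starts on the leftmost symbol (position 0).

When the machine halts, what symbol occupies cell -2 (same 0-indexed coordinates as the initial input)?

y

P | __[x]yxxzxz   read x → write _, move left, go to Q
Q | _[_]_yxxzxz   read _ → write y, move right, go to P
P | _y[_]yxxzxz   read _ → write y, move right, go to Q
Q | _yy[y]xxzxz   read y → write z, move right, go to Q
Q | _yyz[x]xzxz   read x → write _, move left, go to Q
Q | _yy[z]_xzxz   read z → write z, move left, go to Q
Q | _y[y]z_xzxz   read y → write z, move right, go to Q
Q | _yz[z]_xzxz   read z → write z, move left, go to Q
Q | _y[z]z_xzxz   read z → write z, move left, go to Q
Q | _[y]zz_xzxz   read y → write z, move right, go to Q
Q | _z[z]z_xzxz   read z → write z, move left, go to Q
Q | _[z]zz_xzxz   read z → write z, move left, go to Q
Q | [_]zzz_xzxz   read _ → write y, move right, go to P
P | y[z]zz_xzxz   read z → write y, move left, go to H
H | [y]yzz_xzxz
Cell -2 holds y when M halts.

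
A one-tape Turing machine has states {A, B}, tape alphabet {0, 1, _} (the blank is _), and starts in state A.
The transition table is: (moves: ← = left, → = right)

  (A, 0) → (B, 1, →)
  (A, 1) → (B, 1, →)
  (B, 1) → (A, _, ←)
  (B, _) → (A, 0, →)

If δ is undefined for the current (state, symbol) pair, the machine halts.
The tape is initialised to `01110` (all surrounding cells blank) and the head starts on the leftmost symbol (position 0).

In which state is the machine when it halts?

A | [0]1110__   read 0 → write 1, move →, go to B
B | 1[1]110__   read 1 → write _, move ←, go to A
A | [1]_110__   read 1 → write 1, move →, go to B
B | 1[_]110__   read _ → write 0, move →, go to A
A | 10[1]10__   read 1 → write 1, move →, go to B
B | 101[1]0__   read 1 → write _, move ←, go to A
A | 10[1]_0__   read 1 → write 1, move →, go to B
B | 101[_]0__   read _ → write 0, move →, go to A
A | 1010[0]__   read 0 → write 1, move →, go to B
B | 10101[_]_   read _ → write 0, move →, go to A
A | 101010[_]
No transition is defined for (A, _); M halts in state A.

A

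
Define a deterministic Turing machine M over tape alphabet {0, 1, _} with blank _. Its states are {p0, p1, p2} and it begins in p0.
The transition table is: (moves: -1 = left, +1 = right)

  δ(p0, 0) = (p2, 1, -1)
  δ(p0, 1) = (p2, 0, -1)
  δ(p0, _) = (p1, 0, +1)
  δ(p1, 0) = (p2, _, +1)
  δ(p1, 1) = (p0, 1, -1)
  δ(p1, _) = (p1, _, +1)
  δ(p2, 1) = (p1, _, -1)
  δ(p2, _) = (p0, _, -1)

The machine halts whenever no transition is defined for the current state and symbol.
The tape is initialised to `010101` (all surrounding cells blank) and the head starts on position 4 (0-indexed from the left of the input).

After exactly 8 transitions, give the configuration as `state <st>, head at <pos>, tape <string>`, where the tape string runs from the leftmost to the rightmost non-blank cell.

state p1, head at 4, tape 010011

p0 | 0101[0]1   read 0 → write 1, move -1, go to p2
p2 | 010[1]11   read 1 → write _, move -1, go to p1
p1 | 01[0]_11   read 0 → write _, move +1, go to p2
p2 | 01_[_]11   read _ → write _, move -1, go to p0
p0 | 01[_]_11   read _ → write 0, move +1, go to p1
p1 | 010[_]11   read _ → write _, move +1, go to p1
p1 | 010_[1]1   read 1 → write 1, move -1, go to p0
p0 | 010[_]11   read _ → write 0, move +1, go to p1
p1 | 0100[1]1
After 8 steps: state p1, head at 4, tape 010011.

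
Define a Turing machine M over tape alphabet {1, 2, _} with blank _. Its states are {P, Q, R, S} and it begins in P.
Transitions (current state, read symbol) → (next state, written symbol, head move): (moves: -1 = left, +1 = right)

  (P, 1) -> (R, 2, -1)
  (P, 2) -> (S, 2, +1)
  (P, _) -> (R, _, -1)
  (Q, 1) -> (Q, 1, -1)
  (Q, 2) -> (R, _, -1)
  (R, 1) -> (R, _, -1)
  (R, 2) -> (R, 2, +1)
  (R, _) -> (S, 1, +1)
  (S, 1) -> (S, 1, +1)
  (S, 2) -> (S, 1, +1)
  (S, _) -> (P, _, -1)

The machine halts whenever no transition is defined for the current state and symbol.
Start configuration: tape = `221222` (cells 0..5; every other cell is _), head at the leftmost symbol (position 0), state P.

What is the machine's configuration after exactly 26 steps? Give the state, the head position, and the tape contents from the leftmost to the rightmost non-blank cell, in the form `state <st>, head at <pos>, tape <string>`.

state R, head at 2, tape 2222_2

P | [2]21222_   read 2 → write 2, move +1, go to S
S | 2[2]1222_   read 2 → write 1, move +1, go to S
S | 21[1]222_   read 1 → write 1, move +1, go to S
S | 211[2]22_   read 2 → write 1, move +1, go to S
S | 2111[2]2_   read 2 → write 1, move +1, go to S
S | 21111[2]_   read 2 → write 1, move +1, go to S
S | 211111[_]   read _ → write _, move -1, go to P
P | 21111[1]_   read 1 → write 2, move -1, go to R
R | 2111[1]2_   read 1 → write _, move -1, go to R
R | 211[1]_2_   read 1 → write _, move -1, go to R
R | 21[1]__2_   read 1 → write _, move -1, go to R
R | 2[1]___2_   read 1 → write _, move -1, go to R
R | [2]____2_   read 2 → write 2, move +1, go to R
R | 2[_]___2_   read _ → write 1, move +1, go to S
S | 21[_]__2_   read _ → write _, move -1, go to P
P | 2[1]___2_   read 1 → write 2, move -1, go to R
R | [2]2___2_   read 2 → write 2, move +1, go to R
R | 2[2]___2_   read 2 → write 2, move +1, go to R
R | 22[_]__2_   read _ → write 1, move +1, go to S
S | 221[_]_2_   read _ → write _, move -1, go to P
P | 22[1]__2_   read 1 → write 2, move -1, go to R
R | 2[2]2__2_   read 2 → write 2, move +1, go to R
R | 22[2]__2_   read 2 → write 2, move +1, go to R
R | 222[_]_2_   read _ → write 1, move +1, go to S
S | 2221[_]2_   read _ → write _, move -1, go to P
P | 222[1]_2_   read 1 → write 2, move -1, go to R
R | 22[2]2_2_
After 26 steps: state R, head at 2, tape 2222_2.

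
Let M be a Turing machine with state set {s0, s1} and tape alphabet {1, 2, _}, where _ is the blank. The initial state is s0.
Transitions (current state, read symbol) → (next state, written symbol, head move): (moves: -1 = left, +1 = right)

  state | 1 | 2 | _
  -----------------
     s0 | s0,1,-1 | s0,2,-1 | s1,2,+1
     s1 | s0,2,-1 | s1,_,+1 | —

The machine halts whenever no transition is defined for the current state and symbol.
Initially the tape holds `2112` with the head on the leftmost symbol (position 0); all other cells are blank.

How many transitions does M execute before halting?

10

s0 | _[2]112_   read 2 → write 2, move -1, go to s0
s0 | [_]2112_   read _ → write 2, move +1, go to s1
s1 | 2[2]112_   read 2 → write _, move +1, go to s1
s1 | 2_[1]12_   read 1 → write 2, move -1, go to s0
s0 | 2[_]212_   read _ → write 2, move +1, go to s1
s1 | 22[2]12_   read 2 → write _, move +1, go to s1
s1 | 22_[1]2_   read 1 → write 2, move -1, go to s0
s0 | 22[_]22_   read _ → write 2, move +1, go to s1
s1 | 222[2]2_   read 2 → write _, move +1, go to s1
s1 | 222_[2]_   read 2 → write _, move +1, go to s1
s1 | 222__[_]
M halts after 10 transitions.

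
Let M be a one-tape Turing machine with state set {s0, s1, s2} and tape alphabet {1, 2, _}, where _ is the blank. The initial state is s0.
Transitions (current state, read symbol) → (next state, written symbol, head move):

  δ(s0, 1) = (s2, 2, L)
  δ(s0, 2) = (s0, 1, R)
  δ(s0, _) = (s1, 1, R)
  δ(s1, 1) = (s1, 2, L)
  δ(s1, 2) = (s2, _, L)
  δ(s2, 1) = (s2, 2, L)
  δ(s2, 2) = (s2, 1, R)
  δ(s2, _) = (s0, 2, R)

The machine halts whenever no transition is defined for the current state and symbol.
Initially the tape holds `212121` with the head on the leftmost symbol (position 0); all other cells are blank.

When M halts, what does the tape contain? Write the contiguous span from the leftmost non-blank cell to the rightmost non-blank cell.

211111111

state=s0 head=0 tape=__[2]12121__   (s0,2)→(s0,1,R)
state=s0 head=1 tape=__1[1]2121__   (s0,1)→(s2,2,L)
state=s2 head=0 tape=__[1]22121__   (s2,1)→(s2,2,L)
state=s2 head=-1 tape=_[_]222121__   (s2,_)→(s0,2,R)
state=s0 head=0 tape=_2[2]22121__   (s0,2)→(s0,1,R)
state=s0 head=1 tape=_21[2]2121__   (s0,2)→(s0,1,R)
state=s0 head=2 tape=_211[2]121__   (s0,2)→(s0,1,R)
state=s0 head=3 tape=_2111[1]21__   (s0,1)→(s2,2,L)
state=s2 head=2 tape=_211[1]221__   (s2,1)→(s2,2,L)
state=s2 head=1 tape=_21[1]2221__   (s2,1)→(s2,2,L)
state=s2 head=0 tape=_2[1]22221__   (s2,1)→(s2,2,L)
state=s2 head=-1 tape=_[2]222221__   (s2,2)→(s2,1,R)
state=s2 head=0 tape=_1[2]22221__   (s2,2)→(s2,1,R)
state=s2 head=1 tape=_11[2]2221__   (s2,2)→(s2,1,R)
state=s2 head=2 tape=_111[2]221__   (s2,2)→(s2,1,R)
state=s2 head=3 tape=_1111[2]21__   (s2,2)→(s2,1,R)
state=s2 head=4 tape=_11111[2]1__   (s2,2)→(s2,1,R)
state=s2 head=5 tape=_111111[1]__   (s2,1)→(s2,2,L)
state=s2 head=4 tape=_11111[1]2__   (s2,1)→(s2,2,L)
state=s2 head=3 tape=_1111[1]22__   (s2,1)→(s2,2,L)
state=s2 head=2 tape=_111[1]222__   (s2,1)→(s2,2,L)
state=s2 head=1 tape=_11[1]2222__   (s2,1)→(s2,2,L)
state=s2 head=0 tape=_1[1]22222__   (s2,1)→(s2,2,L)
state=s2 head=-1 tape=_[1]222222__   (s2,1)→(s2,2,L)
state=s2 head=-2 tape=[_]2222222__   (s2,_)→(s0,2,R)
state=s0 head=-1 tape=2[2]222222__   (s0,2)→(s0,1,R)
state=s0 head=0 tape=21[2]22222__   (s0,2)→(s0,1,R)
state=s0 head=1 tape=211[2]2222__   (s0,2)→(s0,1,R)
state=s0 head=2 tape=2111[2]222__   (s0,2)→(s0,1,R)
state=s0 head=3 tape=21111[2]22__   (s0,2)→(s0,1,R)
state=s0 head=4 tape=211111[2]2__   (s0,2)→(s0,1,R)
state=s0 head=5 tape=2111111[2]__   (s0,2)→(s0,1,R)
state=s0 head=6 tape=21111111[_]_   (s0,_)→(s1,1,R)
state=s1 head=7 tape=211111111[_]
The non-blank tape span at halt is 211111111.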